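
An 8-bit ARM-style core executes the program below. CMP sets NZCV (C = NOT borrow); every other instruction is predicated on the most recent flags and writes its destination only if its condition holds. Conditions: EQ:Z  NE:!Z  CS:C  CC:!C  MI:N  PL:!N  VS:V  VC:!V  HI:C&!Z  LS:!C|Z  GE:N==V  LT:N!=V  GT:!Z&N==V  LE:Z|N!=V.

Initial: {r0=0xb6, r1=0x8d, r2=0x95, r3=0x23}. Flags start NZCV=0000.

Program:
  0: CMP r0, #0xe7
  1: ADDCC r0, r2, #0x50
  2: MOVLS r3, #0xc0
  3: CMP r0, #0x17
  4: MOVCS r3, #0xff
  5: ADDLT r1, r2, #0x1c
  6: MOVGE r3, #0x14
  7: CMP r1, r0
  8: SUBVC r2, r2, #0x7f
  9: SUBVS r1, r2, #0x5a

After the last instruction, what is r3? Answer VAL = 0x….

VAL = 0xff

[0] flags=1000 → (cmp)
[1] flags=1000 CC?T → r0=0xe5
[2] flags=1000 LS?T → r3=0xc0
[3] flags=1010 → (cmp)
[4] flags=1010 CS?T → r3=0xff
[5] flags=1010 LT?T → r1=0xb1
[6] flags=1010 GE?F → skip
[7] flags=1000 → (cmp)
[8] flags=1000 VC?T → r2=0x16
[9] flags=1000 VS?F → skip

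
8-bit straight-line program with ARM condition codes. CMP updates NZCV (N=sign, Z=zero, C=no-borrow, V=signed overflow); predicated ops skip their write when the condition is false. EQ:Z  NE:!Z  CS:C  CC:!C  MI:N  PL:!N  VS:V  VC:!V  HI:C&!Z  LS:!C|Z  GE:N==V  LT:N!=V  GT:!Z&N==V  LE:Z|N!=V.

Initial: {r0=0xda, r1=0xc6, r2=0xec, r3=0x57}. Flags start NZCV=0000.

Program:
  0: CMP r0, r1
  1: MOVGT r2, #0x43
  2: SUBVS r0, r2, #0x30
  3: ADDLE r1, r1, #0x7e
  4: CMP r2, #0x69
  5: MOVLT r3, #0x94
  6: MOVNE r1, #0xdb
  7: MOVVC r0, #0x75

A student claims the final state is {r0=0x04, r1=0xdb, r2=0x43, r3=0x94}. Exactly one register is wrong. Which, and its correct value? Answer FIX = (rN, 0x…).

0: ✓ CMP  NZCV=0010
1: ✓ MOVGT  r2←0x43
2: · SUBVS
3: · ADDLE
4: ✓ CMP  NZCV=1000
5: ✓ MOVLT  r3←0x94
6: ✓ MOVNE  r1←0xdb
7: ✓ MOVVC  r0←0x75

FIX = (r0, 0x75)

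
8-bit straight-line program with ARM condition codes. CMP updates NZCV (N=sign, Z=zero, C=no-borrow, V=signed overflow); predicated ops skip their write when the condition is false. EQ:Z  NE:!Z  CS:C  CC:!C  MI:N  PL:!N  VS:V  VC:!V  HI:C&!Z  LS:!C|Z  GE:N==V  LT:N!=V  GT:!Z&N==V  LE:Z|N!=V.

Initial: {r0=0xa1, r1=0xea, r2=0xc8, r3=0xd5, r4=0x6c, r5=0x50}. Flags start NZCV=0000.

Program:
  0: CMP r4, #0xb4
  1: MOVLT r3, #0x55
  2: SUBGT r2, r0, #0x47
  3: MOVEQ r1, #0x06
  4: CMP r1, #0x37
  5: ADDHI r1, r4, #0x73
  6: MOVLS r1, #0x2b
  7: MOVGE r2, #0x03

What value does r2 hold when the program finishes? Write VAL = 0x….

VAL = 0x5a

[0] flags=1001 → (cmp)
[1] flags=1001 LT?F → skip
[2] flags=1001 GT?T → r2=0x5a
[3] flags=1001 EQ?F → skip
[4] flags=1010 → (cmp)
[5] flags=1010 HI?T → r1=0xdf
[6] flags=1010 LS?F → skip
[7] flags=1010 GE?F → skip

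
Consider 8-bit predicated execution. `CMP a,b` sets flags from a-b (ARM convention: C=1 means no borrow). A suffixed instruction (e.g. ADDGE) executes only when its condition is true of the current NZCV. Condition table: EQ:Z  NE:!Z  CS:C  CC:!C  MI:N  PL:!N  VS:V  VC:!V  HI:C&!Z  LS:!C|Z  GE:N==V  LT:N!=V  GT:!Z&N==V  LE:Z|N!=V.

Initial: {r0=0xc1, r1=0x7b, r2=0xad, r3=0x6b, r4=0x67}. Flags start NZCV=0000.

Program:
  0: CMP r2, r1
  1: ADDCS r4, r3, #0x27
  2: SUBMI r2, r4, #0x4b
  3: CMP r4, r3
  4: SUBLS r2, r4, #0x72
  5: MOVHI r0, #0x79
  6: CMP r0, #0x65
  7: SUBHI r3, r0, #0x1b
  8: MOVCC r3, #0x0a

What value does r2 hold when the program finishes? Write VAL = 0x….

0: ✓ CMP  NZCV=0011
1: ✓ ADDCS  r4←0x92
2: · SUBMI
3: ✓ CMP  NZCV=0011
4: · SUBLS
5: ✓ MOVHI  r0←0x79
6: ✓ CMP  NZCV=0010
7: ✓ SUBHI  r3←0x5e
8: · MOVCC

VAL = 0xad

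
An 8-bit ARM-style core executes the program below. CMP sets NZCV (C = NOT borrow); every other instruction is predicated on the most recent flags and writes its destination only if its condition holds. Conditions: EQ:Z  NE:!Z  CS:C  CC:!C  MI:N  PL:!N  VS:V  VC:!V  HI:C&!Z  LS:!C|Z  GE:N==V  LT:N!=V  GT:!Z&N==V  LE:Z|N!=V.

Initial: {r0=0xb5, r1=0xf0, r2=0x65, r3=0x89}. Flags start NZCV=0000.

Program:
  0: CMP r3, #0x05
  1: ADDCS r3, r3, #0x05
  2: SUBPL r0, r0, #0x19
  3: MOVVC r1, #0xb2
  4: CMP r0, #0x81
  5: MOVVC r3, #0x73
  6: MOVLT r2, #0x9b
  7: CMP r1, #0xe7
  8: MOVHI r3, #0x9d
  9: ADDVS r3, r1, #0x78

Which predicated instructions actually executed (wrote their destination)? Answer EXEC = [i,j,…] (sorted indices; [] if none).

EXEC = [1,3,5]

0: ✓ CMP  NZCV=1010
1: ✓ ADDCS  r3←0x8e
2: · SUBPL
3: ✓ MOVVC  r1←0xb2
4: ✓ CMP  NZCV=0010
5: ✓ MOVVC  r3←0x73
6: · MOVLT
7: ✓ CMP  NZCV=1000
8: · MOVHI
9: · ADDVS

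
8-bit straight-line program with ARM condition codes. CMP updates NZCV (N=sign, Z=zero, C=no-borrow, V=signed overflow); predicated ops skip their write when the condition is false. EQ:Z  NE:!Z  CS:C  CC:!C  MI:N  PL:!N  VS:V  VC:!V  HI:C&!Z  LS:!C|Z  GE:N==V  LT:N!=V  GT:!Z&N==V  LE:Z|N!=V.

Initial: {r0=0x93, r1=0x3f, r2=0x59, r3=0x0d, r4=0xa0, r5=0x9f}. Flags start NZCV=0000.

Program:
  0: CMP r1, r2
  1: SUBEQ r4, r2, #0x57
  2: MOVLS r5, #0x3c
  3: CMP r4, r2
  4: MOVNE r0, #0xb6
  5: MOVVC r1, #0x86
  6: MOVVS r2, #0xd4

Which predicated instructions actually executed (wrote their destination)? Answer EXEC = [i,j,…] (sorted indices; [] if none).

EXEC = [2,4,6]

[0] flags=1000 → (cmp)
[1] flags=1000 EQ?F → skip
[2] flags=1000 LS?T → r5=0x3c
[3] flags=0011 → (cmp)
[4] flags=0011 NE?T → r0=0xb6
[5] flags=0011 VC?F → skip
[6] flags=0011 VS?T → r2=0xd4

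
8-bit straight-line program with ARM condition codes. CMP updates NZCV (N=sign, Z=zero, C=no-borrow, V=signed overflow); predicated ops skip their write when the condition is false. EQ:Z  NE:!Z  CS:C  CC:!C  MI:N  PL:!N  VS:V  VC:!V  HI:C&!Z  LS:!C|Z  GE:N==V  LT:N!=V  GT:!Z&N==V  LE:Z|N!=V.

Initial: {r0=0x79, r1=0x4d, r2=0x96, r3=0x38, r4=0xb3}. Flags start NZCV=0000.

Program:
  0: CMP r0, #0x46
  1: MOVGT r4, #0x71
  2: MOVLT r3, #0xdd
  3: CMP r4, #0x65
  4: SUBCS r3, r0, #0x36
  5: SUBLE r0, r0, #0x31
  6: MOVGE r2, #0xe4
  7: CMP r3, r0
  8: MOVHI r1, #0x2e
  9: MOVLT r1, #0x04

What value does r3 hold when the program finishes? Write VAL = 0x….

[0] flags=0010 → (cmp)
[1] flags=0010 GT?T → r4=0x71
[2] flags=0010 LT?F → skip
[3] flags=0010 → (cmp)
[4] flags=0010 CS?T → r3=0x43
[5] flags=0010 LE?F → skip
[6] flags=0010 GE?T → r2=0xe4
[7] flags=1000 → (cmp)
[8] flags=1000 HI?F → skip
[9] flags=1000 LT?T → r1=0x04

VAL = 0x43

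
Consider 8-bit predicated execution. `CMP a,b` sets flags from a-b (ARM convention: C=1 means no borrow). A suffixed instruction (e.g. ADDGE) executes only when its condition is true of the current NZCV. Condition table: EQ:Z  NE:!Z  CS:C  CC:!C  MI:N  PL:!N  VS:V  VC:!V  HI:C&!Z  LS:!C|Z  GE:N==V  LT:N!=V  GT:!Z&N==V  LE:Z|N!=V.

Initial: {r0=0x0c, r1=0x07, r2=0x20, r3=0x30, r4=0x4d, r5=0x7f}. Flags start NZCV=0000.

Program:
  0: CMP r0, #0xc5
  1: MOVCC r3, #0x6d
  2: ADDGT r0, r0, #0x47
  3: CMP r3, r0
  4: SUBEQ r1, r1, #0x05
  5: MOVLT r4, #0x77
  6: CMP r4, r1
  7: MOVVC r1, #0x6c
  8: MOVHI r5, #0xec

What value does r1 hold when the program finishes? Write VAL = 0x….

0: ✓ CMP  NZCV=0000
1: ✓ MOVCC  r3←0x6d
2: ✓ ADDGT  r0←0x53
3: ✓ CMP  NZCV=0010
4: · SUBEQ
5: · MOVLT
6: ✓ CMP  NZCV=0010
7: ✓ MOVVC  r1←0x6c
8: ✓ MOVHI  r5←0xec

VAL = 0x6c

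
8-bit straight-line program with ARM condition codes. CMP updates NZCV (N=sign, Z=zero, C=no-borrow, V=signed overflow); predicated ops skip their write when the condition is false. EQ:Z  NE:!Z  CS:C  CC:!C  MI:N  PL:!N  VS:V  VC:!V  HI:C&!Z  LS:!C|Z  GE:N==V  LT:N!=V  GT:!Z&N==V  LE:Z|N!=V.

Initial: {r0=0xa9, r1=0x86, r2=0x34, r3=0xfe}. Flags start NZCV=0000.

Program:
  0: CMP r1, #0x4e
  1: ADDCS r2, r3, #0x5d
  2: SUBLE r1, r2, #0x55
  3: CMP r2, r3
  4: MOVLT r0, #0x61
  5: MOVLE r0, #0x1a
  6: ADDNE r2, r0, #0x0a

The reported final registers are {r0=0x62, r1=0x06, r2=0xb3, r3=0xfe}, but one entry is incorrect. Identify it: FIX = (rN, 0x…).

[0] flags=0011 → (cmp)
[1] flags=0011 CS?T → r2=0x5b
[2] flags=0011 LE?T → r1=0x06
[3] flags=0000 → (cmp)
[4] flags=0000 LT?F → skip
[5] flags=0000 LE?F → skip
[6] flags=0000 NE?T → r2=0xb3

FIX = (r0, 0xa9)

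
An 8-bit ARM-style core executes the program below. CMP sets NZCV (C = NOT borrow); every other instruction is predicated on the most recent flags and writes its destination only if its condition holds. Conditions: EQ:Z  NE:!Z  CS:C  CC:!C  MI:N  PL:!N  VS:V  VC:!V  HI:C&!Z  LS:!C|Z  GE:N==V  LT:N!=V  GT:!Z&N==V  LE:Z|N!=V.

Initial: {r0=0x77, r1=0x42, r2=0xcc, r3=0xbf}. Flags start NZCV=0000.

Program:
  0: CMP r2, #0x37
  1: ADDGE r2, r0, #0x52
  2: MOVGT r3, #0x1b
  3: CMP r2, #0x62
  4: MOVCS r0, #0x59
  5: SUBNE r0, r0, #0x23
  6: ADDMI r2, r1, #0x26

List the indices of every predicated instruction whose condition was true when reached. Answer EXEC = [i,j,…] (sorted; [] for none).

EXEC = [4,5]

[0] flags=1010 → (cmp)
[1] flags=1010 GE?F → skip
[2] flags=1010 GT?F → skip
[3] flags=0011 → (cmp)
[4] flags=0011 CS?T → r0=0x59
[5] flags=0011 NE?T → r0=0x36
[6] flags=0011 MI?F → skip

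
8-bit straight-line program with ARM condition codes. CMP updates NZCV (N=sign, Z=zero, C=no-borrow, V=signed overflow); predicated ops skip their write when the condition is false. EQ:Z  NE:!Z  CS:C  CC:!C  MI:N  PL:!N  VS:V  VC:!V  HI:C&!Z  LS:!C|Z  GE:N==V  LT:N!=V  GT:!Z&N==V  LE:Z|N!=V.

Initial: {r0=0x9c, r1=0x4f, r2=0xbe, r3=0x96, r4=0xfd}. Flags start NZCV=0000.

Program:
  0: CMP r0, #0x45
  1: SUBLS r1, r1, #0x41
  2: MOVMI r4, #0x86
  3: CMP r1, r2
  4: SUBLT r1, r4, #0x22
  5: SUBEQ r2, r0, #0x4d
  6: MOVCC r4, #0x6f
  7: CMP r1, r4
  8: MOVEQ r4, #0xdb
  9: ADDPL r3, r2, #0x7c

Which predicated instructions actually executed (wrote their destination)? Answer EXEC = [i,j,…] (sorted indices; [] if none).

0: ✓ CMP  NZCV=0011
1: · SUBLS
2: · MOVMI
3: ✓ CMP  NZCV=1001
4: · SUBLT
5: · SUBEQ
6: ✓ MOVCC  r4←0x6f
7: ✓ CMP  NZCV=1000
8: · MOVEQ
9: · ADDPL

EXEC = [6]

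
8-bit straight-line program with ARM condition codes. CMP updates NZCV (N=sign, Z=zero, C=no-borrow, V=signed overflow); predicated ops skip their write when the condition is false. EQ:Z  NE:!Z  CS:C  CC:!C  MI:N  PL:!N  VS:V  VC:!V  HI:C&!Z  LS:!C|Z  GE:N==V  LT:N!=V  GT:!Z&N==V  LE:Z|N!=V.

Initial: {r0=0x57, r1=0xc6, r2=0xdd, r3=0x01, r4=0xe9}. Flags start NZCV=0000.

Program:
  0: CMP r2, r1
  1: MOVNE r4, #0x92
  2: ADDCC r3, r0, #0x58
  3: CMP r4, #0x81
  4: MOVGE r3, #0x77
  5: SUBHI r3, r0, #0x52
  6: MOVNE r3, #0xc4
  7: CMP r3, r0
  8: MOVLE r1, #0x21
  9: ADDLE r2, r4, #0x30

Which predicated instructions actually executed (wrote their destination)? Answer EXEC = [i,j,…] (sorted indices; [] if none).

[0] flags=0010 → (cmp)
[1] flags=0010 NE?T → r4=0x92
[2] flags=0010 CC?F → skip
[3] flags=0010 → (cmp)
[4] flags=0010 GE?T → r3=0x77
[5] flags=0010 HI?T → r3=0x05
[6] flags=0010 NE?T → r3=0xc4
[7] flags=0011 → (cmp)
[8] flags=0011 LE?T → r1=0x21
[9] flags=0011 LE?T → r2=0xc2

EXEC = [1,4,5,6,8,9]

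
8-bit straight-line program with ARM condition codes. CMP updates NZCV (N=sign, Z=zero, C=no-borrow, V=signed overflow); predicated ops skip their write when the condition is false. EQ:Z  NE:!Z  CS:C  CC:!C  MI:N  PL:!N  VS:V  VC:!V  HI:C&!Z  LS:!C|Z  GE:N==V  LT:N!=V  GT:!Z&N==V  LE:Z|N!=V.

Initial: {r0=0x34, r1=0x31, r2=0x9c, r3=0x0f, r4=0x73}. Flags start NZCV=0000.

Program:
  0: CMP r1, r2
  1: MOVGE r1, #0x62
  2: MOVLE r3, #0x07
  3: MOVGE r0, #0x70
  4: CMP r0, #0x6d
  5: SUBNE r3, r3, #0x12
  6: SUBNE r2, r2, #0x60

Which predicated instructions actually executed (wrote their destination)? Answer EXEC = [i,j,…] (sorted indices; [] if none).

[0] flags=1001 → (cmp)
[1] flags=1001 GE?T → r1=0x62
[2] flags=1001 LE?F → skip
[3] flags=1001 GE?T → r0=0x70
[4] flags=0010 → (cmp)
[5] flags=0010 NE?T → r3=0xfd
[6] flags=0010 NE?T → r2=0x3c

EXEC = [1,3,5,6]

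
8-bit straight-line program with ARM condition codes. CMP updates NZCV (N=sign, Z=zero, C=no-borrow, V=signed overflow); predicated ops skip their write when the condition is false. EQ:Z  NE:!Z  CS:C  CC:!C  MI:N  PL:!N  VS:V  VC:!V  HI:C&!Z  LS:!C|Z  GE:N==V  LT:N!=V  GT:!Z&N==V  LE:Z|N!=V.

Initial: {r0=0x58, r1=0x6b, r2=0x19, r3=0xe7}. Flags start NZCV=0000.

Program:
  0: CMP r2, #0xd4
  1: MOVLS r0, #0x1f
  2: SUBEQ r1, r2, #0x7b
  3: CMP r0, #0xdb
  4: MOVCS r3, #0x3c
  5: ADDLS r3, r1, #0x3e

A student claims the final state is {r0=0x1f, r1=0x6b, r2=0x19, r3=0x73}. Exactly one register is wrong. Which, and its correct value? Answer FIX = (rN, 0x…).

FIX = (r3, 0xa9)

[0] flags=0000 → (cmp)
[1] flags=0000 LS?T → r0=0x1f
[2] flags=0000 EQ?F → skip
[3] flags=0000 → (cmp)
[4] flags=0000 CS?F → skip
[5] flags=0000 LS?T → r3=0xa9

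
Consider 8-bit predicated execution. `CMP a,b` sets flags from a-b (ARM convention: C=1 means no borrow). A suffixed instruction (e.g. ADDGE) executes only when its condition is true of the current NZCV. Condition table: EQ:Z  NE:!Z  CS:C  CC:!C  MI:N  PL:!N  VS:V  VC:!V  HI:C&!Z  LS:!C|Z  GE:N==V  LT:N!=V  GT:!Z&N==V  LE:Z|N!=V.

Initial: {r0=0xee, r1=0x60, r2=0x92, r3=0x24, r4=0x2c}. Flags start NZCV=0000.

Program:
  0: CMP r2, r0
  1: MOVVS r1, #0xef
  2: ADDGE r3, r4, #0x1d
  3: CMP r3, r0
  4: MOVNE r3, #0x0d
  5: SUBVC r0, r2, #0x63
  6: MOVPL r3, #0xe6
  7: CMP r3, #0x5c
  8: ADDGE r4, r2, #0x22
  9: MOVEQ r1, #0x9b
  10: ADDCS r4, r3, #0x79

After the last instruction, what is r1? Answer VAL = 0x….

VAL = 0x60

[0] flags=1000 → (cmp)
[1] flags=1000 VS?F → skip
[2] flags=1000 GE?F → skip
[3] flags=0000 → (cmp)
[4] flags=0000 NE?T → r3=0x0d
[5] flags=0000 VC?T → r0=0x2f
[6] flags=0000 PL?T → r3=0xe6
[7] flags=1010 → (cmp)
[8] flags=1010 GE?F → skip
[9] flags=1010 EQ?F → skip
[10] flags=1010 CS?T → r4=0x5f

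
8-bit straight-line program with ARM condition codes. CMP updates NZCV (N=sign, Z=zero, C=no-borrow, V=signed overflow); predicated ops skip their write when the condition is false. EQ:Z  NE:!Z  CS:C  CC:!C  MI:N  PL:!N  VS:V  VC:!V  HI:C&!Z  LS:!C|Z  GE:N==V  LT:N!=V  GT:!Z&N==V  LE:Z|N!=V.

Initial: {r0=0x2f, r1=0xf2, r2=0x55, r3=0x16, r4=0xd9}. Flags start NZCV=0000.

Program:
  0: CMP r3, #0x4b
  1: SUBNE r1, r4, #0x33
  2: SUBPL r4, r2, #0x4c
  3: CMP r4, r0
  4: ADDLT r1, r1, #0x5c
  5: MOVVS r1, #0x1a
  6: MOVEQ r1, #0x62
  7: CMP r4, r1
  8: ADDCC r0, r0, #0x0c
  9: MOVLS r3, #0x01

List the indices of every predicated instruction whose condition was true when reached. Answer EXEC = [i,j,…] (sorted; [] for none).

EXEC = [1,4]

[0] flags=1000 → (cmp)
[1] flags=1000 NE?T → r1=0xa6
[2] flags=1000 PL?F → skip
[3] flags=1010 → (cmp)
[4] flags=1010 LT?T → r1=0x02
[5] flags=1010 VS?F → skip
[6] flags=1010 EQ?F → skip
[7] flags=1010 → (cmp)
[8] flags=1010 CC?F → skip
[9] flags=1010 LS?F → skip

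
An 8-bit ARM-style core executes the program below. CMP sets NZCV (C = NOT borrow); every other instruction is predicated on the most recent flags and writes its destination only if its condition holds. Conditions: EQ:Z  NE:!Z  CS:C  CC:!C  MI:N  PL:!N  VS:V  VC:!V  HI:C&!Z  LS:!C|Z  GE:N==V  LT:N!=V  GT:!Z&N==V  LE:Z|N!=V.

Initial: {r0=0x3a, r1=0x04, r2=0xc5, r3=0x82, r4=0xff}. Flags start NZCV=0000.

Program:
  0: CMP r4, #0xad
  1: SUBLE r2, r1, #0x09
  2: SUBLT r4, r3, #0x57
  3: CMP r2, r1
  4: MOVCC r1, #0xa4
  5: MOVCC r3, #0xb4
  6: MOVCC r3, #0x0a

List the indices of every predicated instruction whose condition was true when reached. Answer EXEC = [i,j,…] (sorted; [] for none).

EXEC = []

0: ✓ CMP  NZCV=0010
1: · SUBLE
2: · SUBLT
3: ✓ CMP  NZCV=1010
4: · MOVCC
5: · MOVCC
6: · MOVCC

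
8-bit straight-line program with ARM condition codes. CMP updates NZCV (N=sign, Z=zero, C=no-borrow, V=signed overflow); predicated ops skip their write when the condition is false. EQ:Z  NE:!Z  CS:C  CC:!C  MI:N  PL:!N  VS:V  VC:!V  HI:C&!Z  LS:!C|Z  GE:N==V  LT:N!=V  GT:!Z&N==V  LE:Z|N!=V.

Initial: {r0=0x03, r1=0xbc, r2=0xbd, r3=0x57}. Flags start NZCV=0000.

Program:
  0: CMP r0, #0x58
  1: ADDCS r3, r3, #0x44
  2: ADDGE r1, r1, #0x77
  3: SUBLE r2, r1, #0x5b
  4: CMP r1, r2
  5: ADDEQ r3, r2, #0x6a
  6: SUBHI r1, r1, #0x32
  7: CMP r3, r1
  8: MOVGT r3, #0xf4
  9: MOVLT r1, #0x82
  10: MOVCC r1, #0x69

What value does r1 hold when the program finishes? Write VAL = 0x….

VAL = 0x69

0: ✓ CMP  NZCV=1000
1: · ADDCS
2: · ADDGE
3: ✓ SUBLE  r2←0x61
4: ✓ CMP  NZCV=0011
5: · ADDEQ
6: ✓ SUBHI  r1←0x8a
7: ✓ CMP  NZCV=1001
8: ✓ MOVGT  r3←0xf4
9: · MOVLT
10: ✓ MOVCC  r1←0x69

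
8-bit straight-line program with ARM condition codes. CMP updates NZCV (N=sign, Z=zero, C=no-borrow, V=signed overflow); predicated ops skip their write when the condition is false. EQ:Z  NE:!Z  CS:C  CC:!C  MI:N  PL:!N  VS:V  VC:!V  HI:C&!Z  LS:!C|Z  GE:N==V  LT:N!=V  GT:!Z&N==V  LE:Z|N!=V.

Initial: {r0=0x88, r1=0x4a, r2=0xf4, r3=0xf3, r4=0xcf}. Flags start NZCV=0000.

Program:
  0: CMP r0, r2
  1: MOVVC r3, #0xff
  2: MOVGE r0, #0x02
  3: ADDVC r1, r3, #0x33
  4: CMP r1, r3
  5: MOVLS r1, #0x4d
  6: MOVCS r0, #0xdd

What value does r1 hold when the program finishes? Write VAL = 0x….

0: ✓ CMP  NZCV=1000
1: ✓ MOVVC  r3←0xff
2: · MOVGE
3: ✓ ADDVC  r1←0x32
4: ✓ CMP  NZCV=0000
5: ✓ MOVLS  r1←0x4d
6: · MOVCS

VAL = 0x4d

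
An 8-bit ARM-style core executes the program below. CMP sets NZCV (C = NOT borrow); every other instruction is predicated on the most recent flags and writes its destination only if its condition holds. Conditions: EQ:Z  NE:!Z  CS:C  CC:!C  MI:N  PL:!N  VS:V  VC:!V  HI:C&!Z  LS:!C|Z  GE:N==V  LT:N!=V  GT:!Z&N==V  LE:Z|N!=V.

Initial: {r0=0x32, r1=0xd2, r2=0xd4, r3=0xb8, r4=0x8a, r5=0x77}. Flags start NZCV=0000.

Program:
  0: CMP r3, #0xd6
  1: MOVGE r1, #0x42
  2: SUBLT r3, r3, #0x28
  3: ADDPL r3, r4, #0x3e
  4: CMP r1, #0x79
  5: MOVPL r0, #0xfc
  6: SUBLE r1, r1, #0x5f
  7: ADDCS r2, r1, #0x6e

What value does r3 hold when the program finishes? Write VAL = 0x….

[0] flags=1000 → (cmp)
[1] flags=1000 GE?F → skip
[2] flags=1000 LT?T → r3=0x90
[3] flags=1000 PL?F → skip
[4] flags=0011 → (cmp)
[5] flags=0011 PL?T → r0=0xfc
[6] flags=0011 LE?T → r1=0x73
[7] flags=0011 CS?T → r2=0xe1

VAL = 0x90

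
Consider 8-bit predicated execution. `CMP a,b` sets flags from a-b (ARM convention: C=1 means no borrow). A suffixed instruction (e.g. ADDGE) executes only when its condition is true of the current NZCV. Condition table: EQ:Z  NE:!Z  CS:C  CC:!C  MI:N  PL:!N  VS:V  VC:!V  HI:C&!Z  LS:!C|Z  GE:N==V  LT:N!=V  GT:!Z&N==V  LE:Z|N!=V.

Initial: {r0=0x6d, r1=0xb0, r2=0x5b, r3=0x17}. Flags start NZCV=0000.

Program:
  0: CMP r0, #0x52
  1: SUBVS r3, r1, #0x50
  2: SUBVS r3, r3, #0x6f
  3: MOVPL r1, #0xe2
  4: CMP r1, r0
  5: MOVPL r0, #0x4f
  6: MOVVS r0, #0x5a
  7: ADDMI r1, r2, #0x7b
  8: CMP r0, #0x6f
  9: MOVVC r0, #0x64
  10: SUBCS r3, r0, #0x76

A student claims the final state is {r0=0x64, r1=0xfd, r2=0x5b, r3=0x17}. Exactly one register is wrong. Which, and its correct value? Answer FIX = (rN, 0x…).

0: ✓ CMP  NZCV=0010
1: · SUBVS
2: · SUBVS
3: ✓ MOVPL  r1←0xe2
4: ✓ CMP  NZCV=0011
5: ✓ MOVPL  r0←0x4f
6: ✓ MOVVS  r0←0x5a
7: · ADDMI
8: ✓ CMP  NZCV=1000
9: ✓ MOVVC  r0←0x64
10: · SUBCS

FIX = (r1, 0xe2)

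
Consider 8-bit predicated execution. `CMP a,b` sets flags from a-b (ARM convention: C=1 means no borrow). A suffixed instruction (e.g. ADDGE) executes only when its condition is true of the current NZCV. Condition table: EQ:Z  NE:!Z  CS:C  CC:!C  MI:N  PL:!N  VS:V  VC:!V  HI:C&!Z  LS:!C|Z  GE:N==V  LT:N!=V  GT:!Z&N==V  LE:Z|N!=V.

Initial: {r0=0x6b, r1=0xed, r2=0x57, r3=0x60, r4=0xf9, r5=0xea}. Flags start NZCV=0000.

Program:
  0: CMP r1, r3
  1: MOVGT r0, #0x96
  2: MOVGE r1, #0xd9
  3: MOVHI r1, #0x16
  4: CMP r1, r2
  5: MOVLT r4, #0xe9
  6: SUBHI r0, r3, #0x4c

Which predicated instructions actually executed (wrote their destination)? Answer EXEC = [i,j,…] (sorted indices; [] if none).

0: ✓ CMP  NZCV=1010
1: · MOVGT
2: · MOVGE
3: ✓ MOVHI  r1←0x16
4: ✓ CMP  NZCV=1000
5: ✓ MOVLT  r4←0xe9
6: · SUBHI

EXEC = [3,5]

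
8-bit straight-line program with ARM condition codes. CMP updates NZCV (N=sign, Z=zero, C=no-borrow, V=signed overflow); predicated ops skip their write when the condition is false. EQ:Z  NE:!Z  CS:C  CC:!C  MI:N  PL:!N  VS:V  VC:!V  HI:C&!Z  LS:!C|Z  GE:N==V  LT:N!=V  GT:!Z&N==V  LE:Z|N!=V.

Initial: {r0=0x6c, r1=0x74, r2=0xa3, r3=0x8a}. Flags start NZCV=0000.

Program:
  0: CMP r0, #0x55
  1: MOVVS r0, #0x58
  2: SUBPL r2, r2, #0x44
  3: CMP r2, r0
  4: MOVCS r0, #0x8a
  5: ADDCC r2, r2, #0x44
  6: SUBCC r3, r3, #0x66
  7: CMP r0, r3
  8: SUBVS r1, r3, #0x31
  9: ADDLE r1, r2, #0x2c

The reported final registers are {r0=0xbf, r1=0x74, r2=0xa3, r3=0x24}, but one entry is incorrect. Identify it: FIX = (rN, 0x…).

[0] flags=0010 → (cmp)
[1] flags=0010 VS?F → skip
[2] flags=0010 PL?T → r2=0x5f
[3] flags=1000 → (cmp)
[4] flags=1000 CS?F → skip
[5] flags=1000 CC?T → r2=0xa3
[6] flags=1000 CC?T → r3=0x24
[7] flags=0010 → (cmp)
[8] flags=0010 VS?F → skip
[9] flags=0010 LE?F → skip

FIX = (r0, 0x6c)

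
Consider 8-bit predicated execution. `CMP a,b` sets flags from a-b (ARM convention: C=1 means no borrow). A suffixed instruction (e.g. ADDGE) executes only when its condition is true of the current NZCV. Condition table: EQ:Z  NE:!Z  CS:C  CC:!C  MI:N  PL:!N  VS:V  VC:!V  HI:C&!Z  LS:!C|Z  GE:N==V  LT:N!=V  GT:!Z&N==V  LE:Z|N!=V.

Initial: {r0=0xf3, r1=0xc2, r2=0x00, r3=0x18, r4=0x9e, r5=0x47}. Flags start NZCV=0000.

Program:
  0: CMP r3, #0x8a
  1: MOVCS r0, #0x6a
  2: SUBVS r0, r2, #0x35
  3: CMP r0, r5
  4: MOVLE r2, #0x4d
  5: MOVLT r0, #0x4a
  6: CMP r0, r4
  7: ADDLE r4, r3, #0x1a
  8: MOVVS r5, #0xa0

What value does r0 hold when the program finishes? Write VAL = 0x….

0: ✓ CMP  NZCV=1001
1: · MOVCS
2: ✓ SUBVS  r0←0xcb
3: ✓ CMP  NZCV=1010
4: ✓ MOVLE  r2←0x4d
5: ✓ MOVLT  r0←0x4a
6: ✓ CMP  NZCV=1001
7: · ADDLE
8: ✓ MOVVS  r5←0xa0

VAL = 0x4a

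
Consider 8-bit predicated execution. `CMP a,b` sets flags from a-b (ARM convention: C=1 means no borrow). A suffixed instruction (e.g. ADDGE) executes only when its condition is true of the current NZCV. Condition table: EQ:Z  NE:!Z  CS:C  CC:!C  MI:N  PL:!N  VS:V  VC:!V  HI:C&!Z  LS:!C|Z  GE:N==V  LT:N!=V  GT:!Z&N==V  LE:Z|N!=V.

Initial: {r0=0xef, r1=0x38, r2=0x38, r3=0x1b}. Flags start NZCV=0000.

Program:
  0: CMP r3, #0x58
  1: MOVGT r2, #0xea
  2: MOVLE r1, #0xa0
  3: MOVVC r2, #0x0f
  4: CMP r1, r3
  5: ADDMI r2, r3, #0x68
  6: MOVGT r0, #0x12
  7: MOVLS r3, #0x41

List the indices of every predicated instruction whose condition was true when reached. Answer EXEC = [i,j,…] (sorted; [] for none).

0: ✓ CMP  NZCV=1000
1: · MOVGT
2: ✓ MOVLE  r1←0xa0
3: ✓ MOVVC  r2←0x0f
4: ✓ CMP  NZCV=1010
5: ✓ ADDMI  r2←0x83
6: · MOVGT
7: · MOVLS

EXEC = [2,3,5]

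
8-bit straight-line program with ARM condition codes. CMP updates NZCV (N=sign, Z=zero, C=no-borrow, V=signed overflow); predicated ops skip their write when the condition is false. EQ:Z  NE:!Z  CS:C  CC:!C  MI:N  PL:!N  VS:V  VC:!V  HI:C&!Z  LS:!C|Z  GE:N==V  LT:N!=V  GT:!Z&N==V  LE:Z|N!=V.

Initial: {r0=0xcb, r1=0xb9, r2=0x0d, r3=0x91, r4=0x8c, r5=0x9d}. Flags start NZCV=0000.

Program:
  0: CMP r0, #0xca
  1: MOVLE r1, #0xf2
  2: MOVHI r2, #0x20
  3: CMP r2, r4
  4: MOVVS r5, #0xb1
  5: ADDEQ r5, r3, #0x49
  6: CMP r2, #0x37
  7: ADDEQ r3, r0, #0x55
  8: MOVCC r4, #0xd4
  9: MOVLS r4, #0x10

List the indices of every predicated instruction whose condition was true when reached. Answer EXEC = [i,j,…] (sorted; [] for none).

EXEC = [2,4,8,9]

[0] flags=0010 → (cmp)
[1] flags=0010 LE?F → skip
[2] flags=0010 HI?T → r2=0x20
[3] flags=1001 → (cmp)
[4] flags=1001 VS?T → r5=0xb1
[5] flags=1001 EQ?F → skip
[6] flags=1000 → (cmp)
[7] flags=1000 EQ?F → skip
[8] flags=1000 CC?T → r4=0xd4
[9] flags=1000 LS?T → r4=0x10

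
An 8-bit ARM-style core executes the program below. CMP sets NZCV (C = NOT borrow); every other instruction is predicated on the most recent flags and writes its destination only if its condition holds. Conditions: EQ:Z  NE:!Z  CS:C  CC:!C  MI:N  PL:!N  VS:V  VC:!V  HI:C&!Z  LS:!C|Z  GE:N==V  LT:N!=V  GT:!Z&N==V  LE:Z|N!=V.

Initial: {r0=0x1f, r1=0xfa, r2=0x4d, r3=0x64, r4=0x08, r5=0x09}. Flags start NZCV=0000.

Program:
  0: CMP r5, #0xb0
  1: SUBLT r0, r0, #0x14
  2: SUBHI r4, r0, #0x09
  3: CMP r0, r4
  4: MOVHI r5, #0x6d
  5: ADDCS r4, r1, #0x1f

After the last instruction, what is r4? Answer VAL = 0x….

VAL = 0x19

0: ✓ CMP  NZCV=0000
1: · SUBLT
2: · SUBHI
3: ✓ CMP  NZCV=0010
4: ✓ MOVHI  r5←0x6d
5: ✓ ADDCS  r4←0x19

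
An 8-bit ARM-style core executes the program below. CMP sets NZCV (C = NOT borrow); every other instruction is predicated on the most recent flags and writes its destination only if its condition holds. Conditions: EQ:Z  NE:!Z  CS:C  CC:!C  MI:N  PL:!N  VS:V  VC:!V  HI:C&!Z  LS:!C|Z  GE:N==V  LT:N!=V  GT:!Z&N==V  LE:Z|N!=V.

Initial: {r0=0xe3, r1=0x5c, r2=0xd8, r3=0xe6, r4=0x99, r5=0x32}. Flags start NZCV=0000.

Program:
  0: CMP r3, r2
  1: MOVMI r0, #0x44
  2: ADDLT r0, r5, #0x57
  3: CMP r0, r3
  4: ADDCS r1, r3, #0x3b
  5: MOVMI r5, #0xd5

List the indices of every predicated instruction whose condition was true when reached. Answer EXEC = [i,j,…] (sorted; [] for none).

[0] flags=0010 → (cmp)
[1] flags=0010 MI?F → skip
[2] flags=0010 LT?F → skip
[3] flags=1000 → (cmp)
[4] flags=1000 CS?F → skip
[5] flags=1000 MI?T → r5=0xd5

EXEC = [5]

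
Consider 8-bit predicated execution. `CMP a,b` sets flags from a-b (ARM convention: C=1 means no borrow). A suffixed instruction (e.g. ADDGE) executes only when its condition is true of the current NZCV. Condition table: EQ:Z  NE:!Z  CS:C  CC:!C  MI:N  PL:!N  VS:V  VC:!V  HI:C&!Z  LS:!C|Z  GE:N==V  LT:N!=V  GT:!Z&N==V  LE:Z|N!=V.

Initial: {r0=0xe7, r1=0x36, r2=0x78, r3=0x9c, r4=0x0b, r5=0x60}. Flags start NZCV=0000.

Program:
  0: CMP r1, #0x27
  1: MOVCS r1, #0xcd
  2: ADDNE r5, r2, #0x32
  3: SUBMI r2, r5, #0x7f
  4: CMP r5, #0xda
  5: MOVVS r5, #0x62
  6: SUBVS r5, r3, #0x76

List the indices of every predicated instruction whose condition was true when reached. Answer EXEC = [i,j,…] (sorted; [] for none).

[0] flags=0010 → (cmp)
[1] flags=0010 CS?T → r1=0xcd
[2] flags=0010 NE?T → r5=0xaa
[3] flags=0010 MI?F → skip
[4] flags=1000 → (cmp)
[5] flags=1000 VS?F → skip
[6] flags=1000 VS?F → skip

EXEC = [1,2]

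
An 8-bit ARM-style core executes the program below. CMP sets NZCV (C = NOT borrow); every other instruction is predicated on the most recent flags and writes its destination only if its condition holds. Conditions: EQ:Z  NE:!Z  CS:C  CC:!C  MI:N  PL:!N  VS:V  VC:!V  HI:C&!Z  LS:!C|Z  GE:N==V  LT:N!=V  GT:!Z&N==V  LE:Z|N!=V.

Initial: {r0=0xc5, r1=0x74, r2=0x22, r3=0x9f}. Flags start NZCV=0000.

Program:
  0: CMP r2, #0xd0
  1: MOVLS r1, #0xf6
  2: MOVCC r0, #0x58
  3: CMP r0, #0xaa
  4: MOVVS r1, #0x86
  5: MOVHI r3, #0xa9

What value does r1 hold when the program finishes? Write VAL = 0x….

[0] flags=0000 → (cmp)
[1] flags=0000 LS?T → r1=0xf6
[2] flags=0000 CC?T → r0=0x58
[3] flags=1001 → (cmp)
[4] flags=1001 VS?T → r1=0x86
[5] flags=1001 HI?F → skip

VAL = 0x86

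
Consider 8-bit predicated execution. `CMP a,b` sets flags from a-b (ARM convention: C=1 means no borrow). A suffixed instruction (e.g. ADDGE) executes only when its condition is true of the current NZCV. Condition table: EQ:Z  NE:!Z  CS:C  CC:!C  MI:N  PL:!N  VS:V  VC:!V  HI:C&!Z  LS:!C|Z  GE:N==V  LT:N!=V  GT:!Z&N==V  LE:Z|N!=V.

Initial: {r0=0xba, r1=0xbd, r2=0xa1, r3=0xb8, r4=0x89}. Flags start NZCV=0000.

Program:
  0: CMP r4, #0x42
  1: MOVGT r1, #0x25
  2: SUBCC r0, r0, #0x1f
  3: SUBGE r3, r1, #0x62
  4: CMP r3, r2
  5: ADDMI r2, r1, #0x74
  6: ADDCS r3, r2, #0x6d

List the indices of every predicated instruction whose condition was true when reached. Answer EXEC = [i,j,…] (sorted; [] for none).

EXEC = [6]

0: ✓ CMP  NZCV=0011
1: · MOVGT
2: · SUBCC
3: · SUBGE
4: ✓ CMP  NZCV=0010
5: · ADDMI
6: ✓ ADDCS  r3←0x0e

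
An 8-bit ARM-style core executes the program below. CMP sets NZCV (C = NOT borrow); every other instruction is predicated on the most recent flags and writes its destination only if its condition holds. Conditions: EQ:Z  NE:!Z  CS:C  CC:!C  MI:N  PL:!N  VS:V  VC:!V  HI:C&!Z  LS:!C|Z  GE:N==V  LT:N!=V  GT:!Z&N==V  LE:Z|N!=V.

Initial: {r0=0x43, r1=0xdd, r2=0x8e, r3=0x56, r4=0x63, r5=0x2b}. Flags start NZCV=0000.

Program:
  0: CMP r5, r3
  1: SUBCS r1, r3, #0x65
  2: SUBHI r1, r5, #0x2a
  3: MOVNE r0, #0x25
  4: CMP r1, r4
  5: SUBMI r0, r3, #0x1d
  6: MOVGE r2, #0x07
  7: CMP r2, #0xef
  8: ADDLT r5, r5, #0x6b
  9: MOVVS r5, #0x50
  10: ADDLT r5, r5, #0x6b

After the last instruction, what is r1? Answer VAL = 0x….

VAL = 0xdd

[0] flags=1000 → (cmp)
[1] flags=1000 CS?F → skip
[2] flags=1000 HI?F → skip
[3] flags=1000 NE?T → r0=0x25
[4] flags=0011 → (cmp)
[5] flags=0011 MI?F → skip
[6] flags=0011 GE?F → skip
[7] flags=1000 → (cmp)
[8] flags=1000 LT?T → r5=0x96
[9] flags=1000 VS?F → skip
[10] flags=1000 LT?T → r5=0x01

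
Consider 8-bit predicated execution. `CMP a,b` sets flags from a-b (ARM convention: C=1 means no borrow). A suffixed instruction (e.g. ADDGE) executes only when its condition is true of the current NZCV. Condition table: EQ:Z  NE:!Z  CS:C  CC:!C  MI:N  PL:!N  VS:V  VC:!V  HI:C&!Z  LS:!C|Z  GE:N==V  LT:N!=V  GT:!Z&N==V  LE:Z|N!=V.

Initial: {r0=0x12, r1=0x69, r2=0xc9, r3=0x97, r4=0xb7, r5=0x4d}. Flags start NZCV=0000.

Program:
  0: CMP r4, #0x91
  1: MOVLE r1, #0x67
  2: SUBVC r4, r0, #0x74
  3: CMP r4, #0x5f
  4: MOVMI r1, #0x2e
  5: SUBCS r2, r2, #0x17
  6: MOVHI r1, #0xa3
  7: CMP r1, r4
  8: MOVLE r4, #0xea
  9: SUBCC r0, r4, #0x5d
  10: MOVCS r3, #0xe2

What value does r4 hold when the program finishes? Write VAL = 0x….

0: ✓ CMP  NZCV=0010
1: · MOVLE
2: ✓ SUBVC  r4←0x9e
3: ✓ CMP  NZCV=0011
4: · MOVMI
5: ✓ SUBCS  r2←0xb2
6: ✓ MOVHI  r1←0xa3
7: ✓ CMP  NZCV=0010
8: · MOVLE
9: · SUBCC
10: ✓ MOVCS  r3←0xe2

VAL = 0x9e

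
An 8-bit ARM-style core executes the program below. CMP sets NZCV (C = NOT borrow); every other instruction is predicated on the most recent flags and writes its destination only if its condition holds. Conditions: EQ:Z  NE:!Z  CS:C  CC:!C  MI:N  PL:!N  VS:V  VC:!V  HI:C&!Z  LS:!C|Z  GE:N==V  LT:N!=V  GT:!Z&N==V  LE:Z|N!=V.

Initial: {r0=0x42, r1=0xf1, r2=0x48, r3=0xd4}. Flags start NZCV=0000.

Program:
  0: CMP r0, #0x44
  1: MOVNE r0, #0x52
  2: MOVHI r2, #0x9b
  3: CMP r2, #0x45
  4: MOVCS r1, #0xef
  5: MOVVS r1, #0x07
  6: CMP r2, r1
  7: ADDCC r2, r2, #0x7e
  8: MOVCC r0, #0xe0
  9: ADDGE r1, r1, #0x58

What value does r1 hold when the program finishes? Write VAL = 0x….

VAL = 0x47

[0] flags=1000 → (cmp)
[1] flags=1000 NE?T → r0=0x52
[2] flags=1000 HI?F → skip
[3] flags=0010 → (cmp)
[4] flags=0010 CS?T → r1=0xef
[5] flags=0010 VS?F → skip
[6] flags=0000 → (cmp)
[7] flags=0000 CC?T → r2=0xc6
[8] flags=0000 CC?T → r0=0xe0
[9] flags=0000 GE?T → r1=0x47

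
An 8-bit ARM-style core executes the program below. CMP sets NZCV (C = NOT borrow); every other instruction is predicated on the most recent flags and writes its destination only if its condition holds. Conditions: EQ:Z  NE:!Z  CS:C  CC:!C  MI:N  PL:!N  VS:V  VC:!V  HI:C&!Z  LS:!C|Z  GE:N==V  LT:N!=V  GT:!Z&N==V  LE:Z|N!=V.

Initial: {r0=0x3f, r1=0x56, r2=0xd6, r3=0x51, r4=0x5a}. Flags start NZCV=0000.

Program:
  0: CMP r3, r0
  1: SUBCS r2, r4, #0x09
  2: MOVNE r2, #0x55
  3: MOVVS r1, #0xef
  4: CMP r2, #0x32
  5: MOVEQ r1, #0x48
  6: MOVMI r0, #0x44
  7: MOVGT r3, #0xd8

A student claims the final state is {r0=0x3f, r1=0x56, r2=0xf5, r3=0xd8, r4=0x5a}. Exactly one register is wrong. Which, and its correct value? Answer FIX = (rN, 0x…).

0: ✓ CMP  NZCV=0010
1: ✓ SUBCS  r2←0x51
2: ✓ MOVNE  r2←0x55
3: · MOVVS
4: ✓ CMP  NZCV=0010
5: · MOVEQ
6: · MOVMI
7: ✓ MOVGT  r3←0xd8

FIX = (r2, 0x55)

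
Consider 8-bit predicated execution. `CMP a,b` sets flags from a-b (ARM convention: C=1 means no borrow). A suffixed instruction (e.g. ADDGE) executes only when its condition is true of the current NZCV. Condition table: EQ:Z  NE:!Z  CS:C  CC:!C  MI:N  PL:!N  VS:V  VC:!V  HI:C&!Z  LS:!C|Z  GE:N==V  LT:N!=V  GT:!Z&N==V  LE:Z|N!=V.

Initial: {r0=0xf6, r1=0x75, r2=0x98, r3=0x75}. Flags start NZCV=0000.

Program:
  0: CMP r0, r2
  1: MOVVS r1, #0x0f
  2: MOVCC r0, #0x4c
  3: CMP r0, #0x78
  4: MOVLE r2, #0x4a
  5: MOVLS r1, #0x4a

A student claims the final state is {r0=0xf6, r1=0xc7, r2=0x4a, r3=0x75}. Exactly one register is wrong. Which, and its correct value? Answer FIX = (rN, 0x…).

[0] flags=0010 → (cmp)
[1] flags=0010 VS?F → skip
[2] flags=0010 CC?F → skip
[3] flags=0011 → (cmp)
[4] flags=0011 LE?T → r2=0x4a
[5] flags=0011 LS?F → skip

FIX = (r1, 0x75)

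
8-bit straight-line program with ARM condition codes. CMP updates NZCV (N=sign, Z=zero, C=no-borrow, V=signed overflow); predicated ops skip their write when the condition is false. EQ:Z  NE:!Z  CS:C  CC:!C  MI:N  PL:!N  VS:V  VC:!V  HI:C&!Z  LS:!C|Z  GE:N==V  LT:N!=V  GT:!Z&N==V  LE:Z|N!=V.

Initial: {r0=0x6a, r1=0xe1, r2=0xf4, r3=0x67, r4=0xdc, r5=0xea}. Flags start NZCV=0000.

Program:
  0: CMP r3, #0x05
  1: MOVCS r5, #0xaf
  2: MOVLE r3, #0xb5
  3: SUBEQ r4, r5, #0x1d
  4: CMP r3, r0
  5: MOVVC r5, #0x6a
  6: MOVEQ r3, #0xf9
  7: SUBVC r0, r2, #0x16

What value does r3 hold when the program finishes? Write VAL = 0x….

VAL = 0x67

[0] flags=0010 → (cmp)
[1] flags=0010 CS?T → r5=0xaf
[2] flags=0010 LE?F → skip
[3] flags=0010 EQ?F → skip
[4] flags=1000 → (cmp)
[5] flags=1000 VC?T → r5=0x6a
[6] flags=1000 EQ?F → skip
[7] flags=1000 VC?T → r0=0xde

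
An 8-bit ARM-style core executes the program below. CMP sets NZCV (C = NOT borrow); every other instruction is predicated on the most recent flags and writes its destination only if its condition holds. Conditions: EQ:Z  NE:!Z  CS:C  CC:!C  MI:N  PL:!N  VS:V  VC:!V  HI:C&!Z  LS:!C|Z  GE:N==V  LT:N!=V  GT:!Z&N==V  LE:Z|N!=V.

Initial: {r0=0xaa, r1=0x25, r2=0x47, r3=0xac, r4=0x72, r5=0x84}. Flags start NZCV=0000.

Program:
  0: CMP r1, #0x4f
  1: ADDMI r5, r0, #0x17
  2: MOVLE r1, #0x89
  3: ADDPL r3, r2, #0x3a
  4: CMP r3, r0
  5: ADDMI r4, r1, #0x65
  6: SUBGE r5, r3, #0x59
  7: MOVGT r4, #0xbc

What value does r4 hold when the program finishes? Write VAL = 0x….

VAL = 0xbc

0: ✓ CMP  NZCV=1000
1: ✓ ADDMI  r5←0xc1
2: ✓ MOVLE  r1←0x89
3: · ADDPL
4: ✓ CMP  NZCV=0010
5: · ADDMI
6: ✓ SUBGE  r5←0x53
7: ✓ MOVGT  r4←0xbc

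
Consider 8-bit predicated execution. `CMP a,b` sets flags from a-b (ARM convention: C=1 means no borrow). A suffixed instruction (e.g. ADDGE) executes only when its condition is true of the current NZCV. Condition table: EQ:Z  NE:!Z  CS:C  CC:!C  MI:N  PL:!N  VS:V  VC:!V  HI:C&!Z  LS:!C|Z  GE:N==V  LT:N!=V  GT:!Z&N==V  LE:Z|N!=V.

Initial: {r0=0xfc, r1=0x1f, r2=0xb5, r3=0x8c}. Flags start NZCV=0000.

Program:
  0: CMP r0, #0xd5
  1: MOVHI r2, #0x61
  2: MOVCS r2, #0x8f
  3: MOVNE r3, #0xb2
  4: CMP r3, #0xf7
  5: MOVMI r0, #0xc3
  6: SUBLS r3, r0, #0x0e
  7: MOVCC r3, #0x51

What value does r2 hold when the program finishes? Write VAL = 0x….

VAL = 0x8f

[0] flags=0010 → (cmp)
[1] flags=0010 HI?T → r2=0x61
[2] flags=0010 CS?T → r2=0x8f
[3] flags=0010 NE?T → r3=0xb2
[4] flags=1000 → (cmp)
[5] flags=1000 MI?T → r0=0xc3
[6] flags=1000 LS?T → r3=0xb5
[7] flags=1000 CC?T → r3=0x51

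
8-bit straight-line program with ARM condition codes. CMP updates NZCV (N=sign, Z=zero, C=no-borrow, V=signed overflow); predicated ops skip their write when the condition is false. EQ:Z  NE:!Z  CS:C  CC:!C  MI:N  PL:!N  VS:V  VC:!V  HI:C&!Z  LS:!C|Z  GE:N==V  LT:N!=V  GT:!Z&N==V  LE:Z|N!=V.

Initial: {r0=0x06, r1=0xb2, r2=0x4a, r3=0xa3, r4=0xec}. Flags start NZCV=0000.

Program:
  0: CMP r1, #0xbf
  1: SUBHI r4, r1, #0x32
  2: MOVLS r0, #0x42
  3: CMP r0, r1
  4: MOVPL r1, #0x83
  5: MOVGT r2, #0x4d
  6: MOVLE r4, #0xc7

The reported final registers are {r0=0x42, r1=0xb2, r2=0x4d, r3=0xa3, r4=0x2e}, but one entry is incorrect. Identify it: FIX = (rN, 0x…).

0: ✓ CMP  NZCV=1000
1: · SUBHI
2: ✓ MOVLS  r0←0x42
3: ✓ CMP  NZCV=1001
4: · MOVPL
5: ✓ MOVGT  r2←0x4d
6: · MOVLE

FIX = (r4, 0xec)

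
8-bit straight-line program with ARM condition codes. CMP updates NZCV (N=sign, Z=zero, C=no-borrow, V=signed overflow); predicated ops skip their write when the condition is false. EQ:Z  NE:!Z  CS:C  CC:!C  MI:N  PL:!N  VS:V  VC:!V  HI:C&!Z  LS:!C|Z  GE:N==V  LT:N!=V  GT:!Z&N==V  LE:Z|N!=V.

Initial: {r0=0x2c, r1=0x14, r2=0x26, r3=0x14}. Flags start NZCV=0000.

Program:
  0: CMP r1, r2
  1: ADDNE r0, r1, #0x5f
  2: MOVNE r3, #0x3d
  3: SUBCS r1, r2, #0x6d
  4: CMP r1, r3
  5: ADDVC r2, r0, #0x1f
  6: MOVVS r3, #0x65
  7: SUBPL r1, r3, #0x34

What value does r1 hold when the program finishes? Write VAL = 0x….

VAL = 0x14

0: ✓ CMP  NZCV=1000
1: ✓ ADDNE  r0←0x73
2: ✓ MOVNE  r3←0x3d
3: · SUBCS
4: ✓ CMP  NZCV=1000
5: ✓ ADDVC  r2←0x92
6: · MOVVS
7: · SUBPL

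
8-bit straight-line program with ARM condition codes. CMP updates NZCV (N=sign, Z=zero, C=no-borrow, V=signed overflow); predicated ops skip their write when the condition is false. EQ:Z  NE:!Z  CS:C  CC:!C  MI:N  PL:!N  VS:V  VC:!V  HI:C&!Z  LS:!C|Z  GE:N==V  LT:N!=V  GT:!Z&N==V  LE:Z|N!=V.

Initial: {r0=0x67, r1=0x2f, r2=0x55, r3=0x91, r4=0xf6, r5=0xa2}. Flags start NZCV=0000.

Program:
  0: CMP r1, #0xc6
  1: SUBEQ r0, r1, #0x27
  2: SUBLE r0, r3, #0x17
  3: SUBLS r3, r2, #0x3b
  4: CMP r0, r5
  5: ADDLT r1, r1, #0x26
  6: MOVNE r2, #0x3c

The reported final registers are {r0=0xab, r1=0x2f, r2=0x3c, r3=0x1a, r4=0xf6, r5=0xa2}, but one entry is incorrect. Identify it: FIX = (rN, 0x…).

[0] flags=0000 → (cmp)
[1] flags=0000 EQ?F → skip
[2] flags=0000 LE?F → skip
[3] flags=0000 LS?T → r3=0x1a
[4] flags=1001 → (cmp)
[5] flags=1001 LT?F → skip
[6] flags=1001 NE?T → r2=0x3c

FIX = (r0, 0x67)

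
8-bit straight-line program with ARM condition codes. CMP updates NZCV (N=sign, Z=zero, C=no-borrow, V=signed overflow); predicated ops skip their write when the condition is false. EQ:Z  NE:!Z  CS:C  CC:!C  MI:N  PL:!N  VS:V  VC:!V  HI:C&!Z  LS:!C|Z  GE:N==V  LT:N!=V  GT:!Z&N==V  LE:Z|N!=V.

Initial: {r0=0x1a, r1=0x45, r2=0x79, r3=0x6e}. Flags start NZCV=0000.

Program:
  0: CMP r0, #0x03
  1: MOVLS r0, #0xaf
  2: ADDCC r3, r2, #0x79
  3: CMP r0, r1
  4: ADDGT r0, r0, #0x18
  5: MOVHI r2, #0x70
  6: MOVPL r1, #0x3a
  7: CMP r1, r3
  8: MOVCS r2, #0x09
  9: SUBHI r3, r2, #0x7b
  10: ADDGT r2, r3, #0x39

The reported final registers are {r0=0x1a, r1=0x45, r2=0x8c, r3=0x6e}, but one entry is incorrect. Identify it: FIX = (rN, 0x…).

FIX = (r2, 0x79)

0: ✓ CMP  NZCV=0010
1: · MOVLS
2: · ADDCC
3: ✓ CMP  NZCV=1000
4: · ADDGT
5: · MOVHI
6: · MOVPL
7: ✓ CMP  NZCV=1000
8: · MOVCS
9: · SUBHI
10: · ADDGT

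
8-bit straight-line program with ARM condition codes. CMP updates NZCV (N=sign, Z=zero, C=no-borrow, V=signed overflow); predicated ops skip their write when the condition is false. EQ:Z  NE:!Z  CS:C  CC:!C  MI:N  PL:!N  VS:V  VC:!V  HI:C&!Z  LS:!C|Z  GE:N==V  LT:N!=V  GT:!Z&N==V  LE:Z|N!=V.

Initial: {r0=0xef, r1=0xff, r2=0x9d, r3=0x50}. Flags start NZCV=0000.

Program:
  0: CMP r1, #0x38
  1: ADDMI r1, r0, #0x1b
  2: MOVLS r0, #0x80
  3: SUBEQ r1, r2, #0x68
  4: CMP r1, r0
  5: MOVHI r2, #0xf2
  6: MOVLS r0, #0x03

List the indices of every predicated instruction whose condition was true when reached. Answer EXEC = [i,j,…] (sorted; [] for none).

[0] flags=1010 → (cmp)
[1] flags=1010 MI?T → r1=0x0a
[2] flags=1010 LS?F → skip
[3] flags=1010 EQ?F → skip
[4] flags=0000 → (cmp)
[5] flags=0000 HI?F → skip
[6] flags=0000 LS?T → r0=0x03

EXEC = [1,6]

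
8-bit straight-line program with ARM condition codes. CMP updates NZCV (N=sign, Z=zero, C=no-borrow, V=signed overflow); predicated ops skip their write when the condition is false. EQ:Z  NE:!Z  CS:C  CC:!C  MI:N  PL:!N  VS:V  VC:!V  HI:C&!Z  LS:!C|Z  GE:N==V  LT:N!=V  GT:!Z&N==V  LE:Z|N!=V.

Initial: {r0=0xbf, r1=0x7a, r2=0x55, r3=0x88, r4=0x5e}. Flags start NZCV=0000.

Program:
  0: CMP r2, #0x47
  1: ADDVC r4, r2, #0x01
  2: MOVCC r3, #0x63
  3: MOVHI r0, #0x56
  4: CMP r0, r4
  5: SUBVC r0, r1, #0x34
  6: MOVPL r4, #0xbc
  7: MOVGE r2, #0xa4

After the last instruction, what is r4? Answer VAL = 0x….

[0] flags=0010 → (cmp)
[1] flags=0010 VC?T → r4=0x56
[2] flags=0010 CC?F → skip
[3] flags=0010 HI?T → r0=0x56
[4] flags=0110 → (cmp)
[5] flags=0110 VC?T → r0=0x46
[6] flags=0110 PL?T → r4=0xbc
[7] flags=0110 GE?T → r2=0xa4

VAL = 0xbc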